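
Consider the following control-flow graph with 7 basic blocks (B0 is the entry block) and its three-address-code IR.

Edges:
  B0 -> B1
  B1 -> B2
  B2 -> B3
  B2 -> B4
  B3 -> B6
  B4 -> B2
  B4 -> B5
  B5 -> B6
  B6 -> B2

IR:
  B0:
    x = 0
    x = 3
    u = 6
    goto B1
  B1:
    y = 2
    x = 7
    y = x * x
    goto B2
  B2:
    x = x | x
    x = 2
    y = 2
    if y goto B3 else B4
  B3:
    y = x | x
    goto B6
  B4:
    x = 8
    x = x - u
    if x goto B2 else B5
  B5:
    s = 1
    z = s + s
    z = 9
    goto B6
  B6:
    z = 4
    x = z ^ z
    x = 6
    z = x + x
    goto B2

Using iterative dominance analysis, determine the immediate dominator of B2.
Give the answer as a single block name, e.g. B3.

Answer: B1

Derivation:
idom tree: B1←B0 B2←B1 B3←B2 B4←B2 B5←B4 B6←B2
Join-block Dom:
  B2: preds {B1,B4,B6}: {B0,B1} ∩ {B0,B1,B2,B4} ∩ {B0,B1,B2,B6} = {B0,B1}; idom=B1
  B6: preds {B3,B5}: {B0,B1,B2,B3} ∩ {B0,B1,B2,B4,B5} = {B0,B1,B2}; idom=B2

idom(B2) = B1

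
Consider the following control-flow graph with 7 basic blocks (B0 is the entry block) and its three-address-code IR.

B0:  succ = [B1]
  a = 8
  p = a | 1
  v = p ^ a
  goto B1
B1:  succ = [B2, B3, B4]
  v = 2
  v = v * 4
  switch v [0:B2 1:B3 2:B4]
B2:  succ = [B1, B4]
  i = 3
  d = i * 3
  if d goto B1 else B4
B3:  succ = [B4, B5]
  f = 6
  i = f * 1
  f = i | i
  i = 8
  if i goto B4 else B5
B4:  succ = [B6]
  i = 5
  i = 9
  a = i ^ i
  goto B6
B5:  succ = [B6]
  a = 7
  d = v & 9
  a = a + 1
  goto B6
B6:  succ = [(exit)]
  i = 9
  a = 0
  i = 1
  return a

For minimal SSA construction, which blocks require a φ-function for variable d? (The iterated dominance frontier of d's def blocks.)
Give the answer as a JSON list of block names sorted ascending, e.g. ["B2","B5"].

idom tree: B1←B0 B2←B1 B3←B1 B4←B1 B5←B3 B6←B1
Dom at joins:
  B1: preds {B0,B2}: {B0} ∩ {B0,B1,B2} = {B0}; idom=B0
  B4: preds {B1,B2,B3}: {B0,B1} ∩ {B0,B1,B2} ∩ {B0,B1,B3} = {B0,B1}; idom=B1
  B6: preds {B4,B5}: {B0,B1,B4} ∩ {B0,B1,B3,B5} = {B0,B1}; idom=B1

Frontier:
  join B1 pred B0: · stop@B0
  join B1 pred B2: B2→B1 stop@B0
  join B4 pred B1: · stop@B1
  join B4 pred B2: B2 stop@B1
  join B4 pred B3: B3 stop@B1
  join B6 pred B4: B4 stop@B1
  join B6 pred B5: B5→B3 stop@B1
  DF(B0)=∅
  DF(B1)={B1}
  DF(B2)={B1,B4}
  DF(B3)={B4,B6}
  DF(B4)={B6}
  DF(B5)={B6}
  DF(B6)=∅

φ for d: defs {B2,B5}
  DF⁺ = {B1,B4,B6}

Answer: ["B1", "B4", "B6"]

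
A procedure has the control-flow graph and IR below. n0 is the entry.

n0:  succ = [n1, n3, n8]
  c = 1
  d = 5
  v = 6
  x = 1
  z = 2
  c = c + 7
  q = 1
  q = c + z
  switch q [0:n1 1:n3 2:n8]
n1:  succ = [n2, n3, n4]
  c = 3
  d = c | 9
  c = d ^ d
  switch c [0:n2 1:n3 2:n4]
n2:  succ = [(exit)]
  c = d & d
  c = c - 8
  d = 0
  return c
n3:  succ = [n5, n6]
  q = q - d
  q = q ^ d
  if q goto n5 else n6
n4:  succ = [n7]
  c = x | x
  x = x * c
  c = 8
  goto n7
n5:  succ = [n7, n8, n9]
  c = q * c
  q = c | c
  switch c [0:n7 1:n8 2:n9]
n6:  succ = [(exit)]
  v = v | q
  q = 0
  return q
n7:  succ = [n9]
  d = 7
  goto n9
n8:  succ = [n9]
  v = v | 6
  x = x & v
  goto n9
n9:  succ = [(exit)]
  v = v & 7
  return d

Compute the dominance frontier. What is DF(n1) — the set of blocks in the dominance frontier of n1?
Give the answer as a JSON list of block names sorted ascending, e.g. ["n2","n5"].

Answer: ["n3", "n7"]

Analysis:
idom tree: n1←n0 n2←n1 n3←n0 n4←n1 n5←n3 n6←n3 n7←n0 n8←n0 n9←n0
Join-block Dom:
  n3: preds {n0,n1}: {n0} ∩ {n0,n1} = {n0}; idom=n0
  n7: preds {n4,n5}: {n0,n1,n4} ∩ {n0,n3,n5} = {n0}; idom=n0
  n8: preds {n0,n5}: {n0} ∩ {n0,n3,n5} = {n0}; idom=n0
  n9: preds {n5,n7,n8}: {n0,n3,n5} ∩ {n0,n7} ∩ {n0,n8} = {n0}; idom=n0

DF walk-up:
  join n3 pred n0: · stop@n0
  join n3 pred n1: n1 stop@n0
  join n7 pred n4: n4→n1 stop@n0
  join n7 pred n5: n5→n3 stop@n0
  join n8 pred n0: · stop@n0
  join n8 pred n5: n5→n3 stop@n0
  join n9 pred n5: n5→n3 stop@n0
  join n9 pred n7: n7 stop@n0
  join n9 pred n8: n8 stop@n0
  DF(n0)=∅
  DF(n1)={n3,n7}
  DF(n2)=∅
  DF(n3)={n7,n8,n9}
  DF(n4)={n7}
  DF(n5)={n7,n8,n9}
  DF(n6)=∅
  DF(n7)={n9}
  DF(n8)={n9}
  DF(n9)=∅

DF(n1) = ["n3", "n7"]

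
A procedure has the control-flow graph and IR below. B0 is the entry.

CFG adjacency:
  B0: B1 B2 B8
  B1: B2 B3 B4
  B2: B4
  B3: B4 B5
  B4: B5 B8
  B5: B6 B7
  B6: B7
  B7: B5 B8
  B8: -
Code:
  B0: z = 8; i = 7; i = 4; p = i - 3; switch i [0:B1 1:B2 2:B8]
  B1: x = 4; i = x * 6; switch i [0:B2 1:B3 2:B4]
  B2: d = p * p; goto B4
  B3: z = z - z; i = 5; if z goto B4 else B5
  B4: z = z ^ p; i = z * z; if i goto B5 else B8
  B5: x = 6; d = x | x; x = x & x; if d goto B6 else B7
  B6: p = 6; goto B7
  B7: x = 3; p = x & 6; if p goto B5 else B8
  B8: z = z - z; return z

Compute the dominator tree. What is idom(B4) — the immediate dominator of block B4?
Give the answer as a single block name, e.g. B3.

idom tree: B1←B0 B2←B0 B3←B1 B4←B0 B5←B0 B6←B5 B7←B5 B8←B0
Join-block Dom:
  B2: preds {B0,B1}: {B0} ∩ {B0,B1} = {B0}; idom=B0
  B4: preds {B1,B2,B3}: {B0,B1} ∩ {B0,B2} ∩ {B0,B1,B3} = {B0}; idom=B0
  B5: preds {B3,B4,B7}: {B0,B1,B3} ∩ {B0,B4} ∩ {B0,B5,B7} = {B0}; idom=B0
  B7: preds {B5,B6}: {B0,B5} ∩ {B0,B5,B6} = {B0,B5}; idom=B5
  B8: preds {B0,B4,B7}: {B0} ∩ {B0,B4} ∩ {B0,B5,B7} = {B0}; idom=B0

idom(B4) = B0

Answer: B0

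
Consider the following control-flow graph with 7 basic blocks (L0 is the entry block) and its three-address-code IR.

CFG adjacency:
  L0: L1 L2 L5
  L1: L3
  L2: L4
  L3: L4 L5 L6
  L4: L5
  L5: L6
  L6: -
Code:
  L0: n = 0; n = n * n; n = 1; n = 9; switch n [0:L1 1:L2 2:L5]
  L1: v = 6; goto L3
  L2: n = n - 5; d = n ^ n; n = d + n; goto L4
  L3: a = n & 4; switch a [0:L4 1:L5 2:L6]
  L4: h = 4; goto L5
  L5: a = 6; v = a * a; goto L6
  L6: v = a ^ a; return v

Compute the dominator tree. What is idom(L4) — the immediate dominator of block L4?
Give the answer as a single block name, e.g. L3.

Answer: L0

Analysis:
idom tree: L1←L0 L2←L0 L3←L1 L4←L0 L5←L0 L6←L0
Dom∩ at merges:
  L4: preds {L2,L3}: {L0,L2} ∩ {L0,L1,L3} = {L0}; idom=L0
  L5: preds {L0,L3,L4}: {L0} ∩ {L0,L1,L3} ∩ {L0,L4} = {L0}; idom=L0
  L6: preds {L3,L5}: {L0,L1,L3} ∩ {L0,L5} = {L0}; idom=L0

idom(L4) = L0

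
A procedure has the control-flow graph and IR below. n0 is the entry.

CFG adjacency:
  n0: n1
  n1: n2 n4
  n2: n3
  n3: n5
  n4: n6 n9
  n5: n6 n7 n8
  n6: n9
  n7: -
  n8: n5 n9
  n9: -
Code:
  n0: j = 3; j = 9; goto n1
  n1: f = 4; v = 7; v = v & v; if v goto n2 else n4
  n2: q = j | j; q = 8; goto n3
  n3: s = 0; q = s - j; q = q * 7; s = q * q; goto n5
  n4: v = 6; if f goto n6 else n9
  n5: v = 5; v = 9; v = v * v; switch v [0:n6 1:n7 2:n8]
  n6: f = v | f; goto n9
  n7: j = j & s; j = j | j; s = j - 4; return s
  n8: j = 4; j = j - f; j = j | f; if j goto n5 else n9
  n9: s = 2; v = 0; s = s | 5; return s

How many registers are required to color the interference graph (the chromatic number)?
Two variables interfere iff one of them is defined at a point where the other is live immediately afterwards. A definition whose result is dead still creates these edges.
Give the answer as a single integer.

Per-block:
  n0 def {j} use ∅
  n1 def {f,v} use ∅
  n2 def {q} use {j}
  n3 def {q,s} use {j}
  n4 def {v} use {f}
  n5 def {v} use ∅
  n6 def {f} use {f,v}
  n7 def {j,s} use {j,s}
  n8 def {j} use {f}
  n9 def {s,v} use ∅

Live sets:
  live n0: ∅→{j}
  live n1: {j}→{f,j}
  live n2: {f,j}→{f,j}
  live n3: {f,j}→{f,j,s}
  live n4: {f}→{f,v}
  live n5: {f,j,s}→{f,j,s,v}
  live n6: {f,v}→∅
  live n7: {j,s}→∅
  live n8: {f,s}→{f,j,s}
  live n9: ∅→∅

Interfere edges:
  f: {j,q,s,v}
  j: {f,q,s,v}
  q: {f,j}
  s: {f,j,v}
  v: {f,j,s}

Chromatic number:
  {f,j,s,v} pairwise interfere (4-clique) ⇒ χ ≥ 4
  assign f→r0 j→r1 q→r2 s→r2 v→r3 — no edge inside a register ⇒ χ ≤ 4
  χ = 4

Answer: 4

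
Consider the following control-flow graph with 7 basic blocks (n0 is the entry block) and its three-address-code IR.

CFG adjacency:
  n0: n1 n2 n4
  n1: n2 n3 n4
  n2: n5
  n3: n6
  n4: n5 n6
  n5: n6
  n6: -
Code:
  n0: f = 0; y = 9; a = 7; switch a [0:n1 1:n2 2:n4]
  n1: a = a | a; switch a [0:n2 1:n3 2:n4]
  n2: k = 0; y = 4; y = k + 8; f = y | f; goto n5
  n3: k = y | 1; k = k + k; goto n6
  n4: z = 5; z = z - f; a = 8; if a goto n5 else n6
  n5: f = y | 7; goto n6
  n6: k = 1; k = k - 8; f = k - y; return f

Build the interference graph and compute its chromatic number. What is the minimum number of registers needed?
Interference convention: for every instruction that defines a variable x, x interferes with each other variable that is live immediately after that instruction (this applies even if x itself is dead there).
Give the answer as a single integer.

def/use:
  n0: def={a,f,y} ue=∅
  n1: def={a} ue={a}
  n2: def={f,k,y} ue={f}
  n3: def={k} ue={y}
  n4: def={a,z} ue={f}
  n5: def={f} ue={y}
  n6: def={f,k} ue={y}

Liveness:
  n0 li=∅ lo={a,f,y}
  n1 li={a,f,y} lo={f,y}
  n2 li={f} lo={y}
  n3 li={y} lo={y}
  n4 li={f,y} lo={y}
  n5 li={y} lo={y}
  n6 li={y} lo=∅

Interfere edges:
  a — {f,y}
  f — {a,k,y,z}
  k — {f,y}
  y — {a,f,k,z}
  z — {f,y}

Registers:
  {a,f,y} pairwise interfere (3-clique) ⇒ χ ≥ 3
  assign a→R2 f→R0 k→R2 y→R1 z→R2 — no edge inside a register ⇒ χ ≤ 3
  χ = 3

Answer: 3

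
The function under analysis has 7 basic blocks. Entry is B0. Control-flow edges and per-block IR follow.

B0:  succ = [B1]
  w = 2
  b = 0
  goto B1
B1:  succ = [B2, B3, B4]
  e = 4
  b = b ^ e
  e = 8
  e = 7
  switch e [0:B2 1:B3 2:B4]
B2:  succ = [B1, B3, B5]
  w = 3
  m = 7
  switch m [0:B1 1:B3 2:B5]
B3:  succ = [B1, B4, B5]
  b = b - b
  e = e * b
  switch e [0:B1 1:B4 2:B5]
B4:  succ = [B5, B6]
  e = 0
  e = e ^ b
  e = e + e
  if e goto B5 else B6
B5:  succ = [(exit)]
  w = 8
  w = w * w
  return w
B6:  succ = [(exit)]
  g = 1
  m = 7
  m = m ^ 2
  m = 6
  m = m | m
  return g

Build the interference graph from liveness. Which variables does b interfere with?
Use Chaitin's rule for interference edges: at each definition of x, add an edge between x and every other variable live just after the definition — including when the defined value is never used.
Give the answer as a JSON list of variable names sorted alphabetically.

Block summaries:
  B0: {b,w} / ∅
  B1: {b,e} / {b}
  B2: {m,w} / ∅
  B3: {b,e} / {b,e}
  B4: {e} / {b}
  B5: {w} / ∅
  B6: {g,m} / ∅

Liveness:
  live B0: ∅→{b}
  live B1: {b}→{b,e}
  live B2: {b,e}→{b,e}
  live B3: {b,e}→{b}
  live B4: {b}→∅
  live B5: ∅→∅
  live B6: ∅→∅

Interfere edges:
  b: {e,m,w}
  e: {b,m,w}
  g: {m}
  m: {b,e,g}
  w: {b,e}

N(b) = ["e", "m", "w"]

Answer: ["e", "m", "w"]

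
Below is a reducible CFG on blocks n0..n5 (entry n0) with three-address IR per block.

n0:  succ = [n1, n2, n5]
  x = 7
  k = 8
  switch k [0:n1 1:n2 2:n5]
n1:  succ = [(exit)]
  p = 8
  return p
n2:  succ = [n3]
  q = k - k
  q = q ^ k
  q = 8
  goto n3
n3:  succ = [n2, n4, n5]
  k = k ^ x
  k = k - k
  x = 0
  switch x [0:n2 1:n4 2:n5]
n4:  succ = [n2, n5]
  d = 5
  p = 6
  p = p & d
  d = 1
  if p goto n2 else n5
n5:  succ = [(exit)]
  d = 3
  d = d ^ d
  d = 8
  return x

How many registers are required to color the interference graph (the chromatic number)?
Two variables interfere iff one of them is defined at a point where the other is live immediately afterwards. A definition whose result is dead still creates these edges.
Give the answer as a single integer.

Block summaries:
  n0 def {k,x} use ∅
  n1 def {p} use ∅
  n2 def {q} use {k}
  n3 def {k,x} use {k,x}
  n4 def {d,p} use ∅
  n5 def {d} use {x}

Liveness:
  n0: in=∅ out={k,x}
  n1: in=∅ out=∅
  n2: in={k,x} out={k,x}
  n3: in={k,x} out={k,x}
  n4: in={k,x} out={k,x}
  n5: in={x} out=∅

Interfere edges:
  d: {k,p,x}
  k: {d,p,q,x}
  p: {d,k,x}
  q: {k,x}
  x: {d,k,p,q}

Colouring:
  lower bound: {d,k,p,x} mutually conflict ⇒ χ ≥ 4
  4-colouring: c0={k}  c1={x}  c2={d,q}  c3={p}
  χ = 4

Answer: 4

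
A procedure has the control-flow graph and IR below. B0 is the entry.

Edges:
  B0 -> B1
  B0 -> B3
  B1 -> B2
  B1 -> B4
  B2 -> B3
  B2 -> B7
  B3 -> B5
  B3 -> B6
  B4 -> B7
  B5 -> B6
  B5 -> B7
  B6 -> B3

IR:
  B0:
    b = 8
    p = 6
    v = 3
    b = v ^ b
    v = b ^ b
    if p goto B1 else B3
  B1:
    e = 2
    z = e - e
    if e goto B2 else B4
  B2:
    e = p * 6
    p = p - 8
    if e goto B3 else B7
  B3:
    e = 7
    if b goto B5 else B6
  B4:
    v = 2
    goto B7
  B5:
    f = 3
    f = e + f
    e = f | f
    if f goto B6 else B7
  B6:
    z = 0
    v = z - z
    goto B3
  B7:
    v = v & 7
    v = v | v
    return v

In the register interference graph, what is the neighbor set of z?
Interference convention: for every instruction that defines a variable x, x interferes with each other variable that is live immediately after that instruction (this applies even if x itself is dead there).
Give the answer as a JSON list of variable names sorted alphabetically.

Answer: ["b", "e", "p", "v"]

Analysis:
Per-block:
  B0 def {b,p,v} use ∅
  B1 def {e,z} use ∅
  B2 def {e,p} use {p}
  B3 def {e} use {b}
  B4 def {v} use ∅
  B5 def {e,f} use {e}
  B6 def {v,z} use ∅
  B7 def {v} use {v}

Liveness:
  B0: in=∅ out={b,p,v}
  B1: in={b,p,v} out={b,p,v}
  B2: in={b,p,v} out={b,v}
  B3: in={b,v} out={b,e,v}
  B4: in=∅ out={v}
  B5: in={b,e,v} out={b,v}
  B6: in={b} out={b,v}
  B7: in={v} out=∅

Conflict graph:
  b: {e,f,p,v,z}
  e: {b,f,p,v,z}
  f: {b,e,v}
  p: {b,e,v,z}
  v: {b,e,f,p,z}
  z: {b,e,p,v}

N(z) = ["b", "e", "p", "v"]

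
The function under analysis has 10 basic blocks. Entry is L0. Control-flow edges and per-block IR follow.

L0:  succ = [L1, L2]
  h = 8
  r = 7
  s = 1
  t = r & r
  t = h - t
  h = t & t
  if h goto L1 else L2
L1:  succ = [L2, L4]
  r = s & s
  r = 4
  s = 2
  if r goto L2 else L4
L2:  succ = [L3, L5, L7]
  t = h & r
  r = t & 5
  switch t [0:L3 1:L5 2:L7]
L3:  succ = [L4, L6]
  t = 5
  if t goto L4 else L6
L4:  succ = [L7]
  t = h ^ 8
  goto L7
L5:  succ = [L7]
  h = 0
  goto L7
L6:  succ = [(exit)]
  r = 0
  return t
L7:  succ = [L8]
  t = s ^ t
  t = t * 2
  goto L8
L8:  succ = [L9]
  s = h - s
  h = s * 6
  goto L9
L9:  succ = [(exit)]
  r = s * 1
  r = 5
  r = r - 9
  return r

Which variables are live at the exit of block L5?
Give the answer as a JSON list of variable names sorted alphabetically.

Block summaries:
  L0 def {h,r,s,t} use ∅
  L1 def {r,s} use {s}
  L2 def {r,t} use {h,r}
  L3 def {t} use ∅
  L4 def {t} use {h}
  L5 def {h} use ∅
  L6 def {r} use {t}
  L7 def {t} use {s,t}
  L8 def {h,s} use {h,s}
  L9 def {r} use {s}

Liveness:
  live L0: ∅→{h,r,s}
  live L1: {h,s}→{h,r,s}
  live L2: {h,r,s}→{h,s,t}
  live L3: {h,s}→{h,s,t}
  live L4: {h,s}→{h,s,t}
  live L5: {s,t}→{h,s,t}
  live L6: {t}→∅
  live L7: {h,s,t}→{h,s}
  live L8: {h,s}→{s}
  live L9: {s}→∅

live-out(L5) = ["h", "s", "t"]

Answer: ["h", "s", "t"]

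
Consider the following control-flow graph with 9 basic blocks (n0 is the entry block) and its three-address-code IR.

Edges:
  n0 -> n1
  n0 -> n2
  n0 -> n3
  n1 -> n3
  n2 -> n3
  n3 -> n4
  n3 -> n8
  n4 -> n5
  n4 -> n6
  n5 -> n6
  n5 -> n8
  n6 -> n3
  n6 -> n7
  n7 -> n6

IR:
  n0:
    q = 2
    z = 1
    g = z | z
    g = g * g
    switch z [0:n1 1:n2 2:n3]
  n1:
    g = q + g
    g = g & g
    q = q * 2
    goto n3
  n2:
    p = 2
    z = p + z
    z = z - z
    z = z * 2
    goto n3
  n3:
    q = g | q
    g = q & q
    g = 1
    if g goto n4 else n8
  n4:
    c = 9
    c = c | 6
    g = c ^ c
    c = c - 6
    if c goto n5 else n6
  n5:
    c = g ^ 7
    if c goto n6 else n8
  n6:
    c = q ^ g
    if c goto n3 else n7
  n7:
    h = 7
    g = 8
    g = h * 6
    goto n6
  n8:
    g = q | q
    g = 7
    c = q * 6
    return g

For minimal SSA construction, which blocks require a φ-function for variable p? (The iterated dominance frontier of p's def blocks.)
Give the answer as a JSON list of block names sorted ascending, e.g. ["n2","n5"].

idom tree: n1←n0 n2←n0 n3←n0 n4←n3 n5←n4 n6←n4 n7←n6 n8←n3
Dom at joins:
  n3: preds {n0,n1,n2,n6}: {n0} ∩ {n0,n1} ∩ {n0,n2} ∩ {n0,n3,n4,n6} = {n0}; idom=n0
  n6: preds {n4,n5,n7}: {n0,n3,n4} ∩ {n0,n3,n4,n5} ∩ {n0,n3,n4,n6,n7} = {n0,n3,n4}; idom=n4
  n8: preds {n3,n5}: {n0,n3} ∩ {n0,n3,n4,n5} = {n0,n3}; idom=n3

Frontier:
  n3←n0: walk · to n0
  n3←n1: walk n1 to n0
  n3←n2: walk n2 to n0
  n3←n6: walk n6→n4→n3 to n0
  n6←n4: walk · to n4
  n6←n5: walk n5 to n4
  n6←n7: walk n7→n6 to n4
  n8←n3: walk · to n3
  n8←n5: walk n5→n4 to n3
  DF(n0)=∅
  DF(n1)={n3}
  DF(n2)={n3}
  DF(n3)={n3}
  DF(n4)={n3,n8}
  DF(n5)={n6,n8}
  DF(n6)={n3,n6}
  DF(n7)={n6}
  DF(n8)=∅

φ for p: defs {n2}
  DF⁺ = {n3}

Answer: ["n3"]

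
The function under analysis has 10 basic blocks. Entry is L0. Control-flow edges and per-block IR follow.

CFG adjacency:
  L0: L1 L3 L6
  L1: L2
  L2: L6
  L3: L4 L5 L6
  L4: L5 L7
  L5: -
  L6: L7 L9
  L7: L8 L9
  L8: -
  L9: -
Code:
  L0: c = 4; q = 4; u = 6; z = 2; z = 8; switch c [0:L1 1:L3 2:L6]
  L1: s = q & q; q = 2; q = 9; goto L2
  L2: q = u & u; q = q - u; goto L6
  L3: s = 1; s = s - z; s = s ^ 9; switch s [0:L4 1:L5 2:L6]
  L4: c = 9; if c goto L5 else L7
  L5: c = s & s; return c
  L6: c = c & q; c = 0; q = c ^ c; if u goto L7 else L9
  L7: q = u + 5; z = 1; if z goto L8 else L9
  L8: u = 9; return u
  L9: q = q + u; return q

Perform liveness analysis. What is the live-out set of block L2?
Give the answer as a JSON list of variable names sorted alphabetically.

Per-block:
  L0: {c,q,u,z} / ∅
  L1: {q,s} / {q}
  L2: {q} / {u}
  L3: {s} / {z}
  L4: {c} / ∅
  L5: {c} / {s}
  L6: {c,q} / {c,q,u}
  L7: {q,z} / {u}
  L8: {u} / ∅
  L9: {q} / {q,u}

Live sets:
  L0 li=∅ lo={c,q,u,z}
  L1 li={c,q,u} lo={c,u}
  L2 li={c,u} lo={c,q,u}
  L3 li={c,q,u,z} lo={c,q,s,u}
  L4 li={s,u} lo={s,u}
  L5 li={s} lo=∅
  L6 li={c,q,u} lo={q,u}
  L7 li={u} lo={q,u}
  L8 li=∅ lo=∅
  L9 li={q,u} lo=∅

live-out(L2) = ["c", "q", "u"]

Answer: ["c", "q", "u"]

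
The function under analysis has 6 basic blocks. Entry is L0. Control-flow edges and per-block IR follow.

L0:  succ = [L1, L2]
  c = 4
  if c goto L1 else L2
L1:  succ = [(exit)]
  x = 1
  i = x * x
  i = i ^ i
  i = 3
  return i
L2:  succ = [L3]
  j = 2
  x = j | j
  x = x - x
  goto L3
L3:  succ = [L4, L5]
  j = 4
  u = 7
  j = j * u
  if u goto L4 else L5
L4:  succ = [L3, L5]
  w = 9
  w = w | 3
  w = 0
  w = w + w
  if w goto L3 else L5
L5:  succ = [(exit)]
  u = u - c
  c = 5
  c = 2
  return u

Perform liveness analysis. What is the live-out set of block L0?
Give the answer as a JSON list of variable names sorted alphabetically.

Block summaries:
  L0 def {c} use ∅
  L1 def {i,x} use ∅
  L2 def {j,x} use ∅
  L3 def {j,u} use ∅
  L4 def {w} use ∅
  L5 def {c,u} use {c,u}

Live sets:
  live L0: ∅→{c}
  live L1: ∅→∅
  live L2: {c}→{c}
  live L3: {c}→{c,u}
  live L4: {c,u}→{c,u}
  live L5: {c,u}→∅

live-out(L0) = ["c"]

Answer: ["c"]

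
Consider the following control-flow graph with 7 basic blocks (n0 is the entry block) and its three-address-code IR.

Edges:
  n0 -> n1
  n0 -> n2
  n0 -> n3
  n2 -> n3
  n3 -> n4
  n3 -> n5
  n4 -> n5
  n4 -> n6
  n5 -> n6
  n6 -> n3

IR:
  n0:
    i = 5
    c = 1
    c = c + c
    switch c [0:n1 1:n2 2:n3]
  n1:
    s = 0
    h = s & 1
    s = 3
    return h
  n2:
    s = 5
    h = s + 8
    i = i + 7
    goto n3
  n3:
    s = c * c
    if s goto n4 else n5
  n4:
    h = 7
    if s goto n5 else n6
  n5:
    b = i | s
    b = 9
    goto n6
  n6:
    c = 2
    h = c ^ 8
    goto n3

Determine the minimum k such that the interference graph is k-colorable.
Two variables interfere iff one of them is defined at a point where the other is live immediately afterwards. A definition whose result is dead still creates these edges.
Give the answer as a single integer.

Answer: 4

Derivation:
Block summaries:
  n0: {c,i} / ∅
  n1: {h,s} / ∅
  n2: {h,i,s} / {i}
  n3: {s} / {c}
  n4: {h} / {s}
  n5: {b} / {i,s}
  n6: {c,h} / ∅

Live sets:
  n0: in=∅ out={c,i}
  n1: in=∅ out=∅
  n2: in={c,i} out={c,i}
  n3: in={c,i} out={i,s}
  n4: in={i,s} out={i,s}
  n5: in={i,s} out={i}
  n6: in={i} out={c,i}

Interference:
  b↔{i}
  c↔{h,i,s}
  h↔{c,i,s}
  i↔{b,c,h,s}
  s↔{c,h,i}

Colouring:
  {c,h,i,s} pairwise interfere (4-clique) ⇒ χ ≥ 4
  4-colouring: r0={i}  r1={b,c}  r2={h}  r3={s}
  χ = 4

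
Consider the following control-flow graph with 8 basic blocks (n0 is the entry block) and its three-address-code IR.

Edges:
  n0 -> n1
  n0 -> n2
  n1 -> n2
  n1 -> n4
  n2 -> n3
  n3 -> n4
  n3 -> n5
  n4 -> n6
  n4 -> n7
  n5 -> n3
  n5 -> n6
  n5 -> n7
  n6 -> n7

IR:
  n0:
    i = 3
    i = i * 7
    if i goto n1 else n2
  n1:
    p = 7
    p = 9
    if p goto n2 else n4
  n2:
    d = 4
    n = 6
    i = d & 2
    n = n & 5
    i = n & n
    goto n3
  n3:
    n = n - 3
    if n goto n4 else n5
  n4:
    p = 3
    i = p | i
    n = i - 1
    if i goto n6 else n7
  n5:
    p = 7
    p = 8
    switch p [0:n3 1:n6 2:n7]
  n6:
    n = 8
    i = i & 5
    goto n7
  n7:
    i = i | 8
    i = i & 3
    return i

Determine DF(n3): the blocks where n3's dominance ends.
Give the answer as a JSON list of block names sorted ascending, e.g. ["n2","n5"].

Answer: ["n3", "n4", "n6", "n7"]

Analysis:
idom tree: n1←n0 n2←n0 n3←n2 n4←n0 n5←n3 n6←n0 n7←n0
Dom at joins:
  n2: preds {n0,n1}: {n0} ∩ {n0,n1} = {n0}; idom=n0
  n3: preds {n2,n5}: {n0,n2} ∩ {n0,n2,n3,n5} = {n0,n2}; idom=n2
  n4: preds {n1,n3}: {n0,n1} ∩ {n0,n2,n3} = {n0}; idom=n0
  n6: preds {n4,n5}: {n0,n4} ∩ {n0,n2,n3,n5} = {n0}; idom=n0
  n7: preds {n4,n5,n6}: {n0,n4} ∩ {n0,n2,n3,n5} ∩ {n0,n6} = {n0}; idom=n0

Frontier:
  n2←n0: walk · to n0
  n2←n1: walk n1 to n0
  n3←n2: walk · to n2
  n3←n5: walk n5→n3 to n2
  n4←n1: walk n1 to n0
  n4←n3: walk n3→n2 to n0
  n6←n4: walk n4 to n0
  n6←n5: walk n5→n3→n2 to n0
  n7←n4: walk n4 to n0
  n7←n5: walk n5→n3→n2 to n0
  n7←n6: walk n6 to n0
  n0 → ∅
  n1 → {n2,n4}
  n2 → {n4,n6,n7}
  n3 → {n3,n4,n6,n7}
  n4 → {n6,n7}
  n5 → {n3,n6,n7}
  n6 → {n7}
  n7 → ∅

DF(n3) = ["n3", "n4", "n6", "n7"]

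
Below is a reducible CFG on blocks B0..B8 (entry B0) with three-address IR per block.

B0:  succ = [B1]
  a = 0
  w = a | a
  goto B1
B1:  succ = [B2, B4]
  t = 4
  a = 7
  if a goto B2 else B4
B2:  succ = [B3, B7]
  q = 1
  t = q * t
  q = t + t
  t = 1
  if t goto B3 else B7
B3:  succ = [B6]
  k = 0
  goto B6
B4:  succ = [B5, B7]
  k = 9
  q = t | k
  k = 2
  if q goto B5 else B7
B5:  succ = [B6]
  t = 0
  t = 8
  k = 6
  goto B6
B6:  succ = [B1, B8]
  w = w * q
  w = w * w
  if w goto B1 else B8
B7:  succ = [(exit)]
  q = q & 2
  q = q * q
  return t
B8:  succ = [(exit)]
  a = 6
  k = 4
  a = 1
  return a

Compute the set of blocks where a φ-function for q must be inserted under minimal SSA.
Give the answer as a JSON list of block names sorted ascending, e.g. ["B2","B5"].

Answer: ["B1", "B6", "B7"]

Derivation:
idom tree: B1←B0 B2←B1 B3←B2 B4←B1 B5←B4 B6←B1 B7←B1 B8←B6
Dom at joins:
  B1: preds {B0,B6}: {B0} ∩ {B0,B1,B6} = {B0}; idom=B0
  B6: preds {B3,B5}: {B0,B1,B2,B3} ∩ {B0,B1,B4,B5} = {B0,B1}; idom=B1
  B7: preds {B2,B4}: {B0,B1,B2} ∩ {B0,B1,B4} = {B0,B1}; idom=B1

DF derivation:
  B1←B0: walk · to B0
  B1←B6: walk B6→B1 to B0
  B6←B3: walk B3→B2 to B1
  B6←B5: walk B5→B4 to B1
  B7←B2: walk B2 to B1
  B7←B4: walk B4 to B1
  B0: DF=∅
  B1: DF={B1}
  B2: DF={B6,B7}
  B3: DF={B6}
  B4: DF={B6,B7}
  B5: DF={B6}
  B6: DF={B1}
  B7: DF=∅
  B8: DF=∅

φ for q: defs {B2,B4,B7}
  DF⁺ = {B1,B6,B7}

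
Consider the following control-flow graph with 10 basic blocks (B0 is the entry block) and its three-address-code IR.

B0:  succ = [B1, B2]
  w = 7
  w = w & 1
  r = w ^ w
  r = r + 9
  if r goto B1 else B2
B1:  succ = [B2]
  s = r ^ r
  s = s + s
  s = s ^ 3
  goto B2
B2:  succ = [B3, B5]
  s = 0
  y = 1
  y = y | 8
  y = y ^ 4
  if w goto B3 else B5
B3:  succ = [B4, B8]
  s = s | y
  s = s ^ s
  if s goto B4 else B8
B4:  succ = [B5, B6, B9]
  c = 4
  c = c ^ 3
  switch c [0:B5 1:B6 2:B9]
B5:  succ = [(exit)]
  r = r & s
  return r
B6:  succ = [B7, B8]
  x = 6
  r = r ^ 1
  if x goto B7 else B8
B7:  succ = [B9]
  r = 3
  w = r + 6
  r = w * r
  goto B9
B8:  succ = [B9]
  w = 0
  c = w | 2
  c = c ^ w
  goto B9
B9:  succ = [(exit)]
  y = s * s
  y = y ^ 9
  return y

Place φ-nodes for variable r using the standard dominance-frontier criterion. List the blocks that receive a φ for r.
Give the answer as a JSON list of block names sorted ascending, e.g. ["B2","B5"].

Answer: ["B8", "B9"]

Derivation:
idom tree: B1←B0 B2←B0 B3←B2 B4←B3 B5←B2 B6←B4 B7←B6 B8←B3 B9←B3
Dom∩ at merges:
  B2: preds {B0,B1}: {B0} ∩ {B0,B1} = {B0}; idom=B0
  B5: preds {B2,B4}: {B0,B2} ∩ {B0,B2,B3,B4} = {B0,B2}; idom=B2
  B8: preds {B3,B6}: {B0,B2,B3} ∩ {B0,B2,B3,B4,B6} = {B0,B2,B3}; idom=B3
  B9: preds {B4,B7,B8}: {B0,B2,B3,B4} ∩ {B0,B2,B3,B4,B6,B7} ∩ {B0,B2,B3,B8} = {B0,B2,B3}; idom=B3

Frontier:
  join B2 pred B0: · stop@B0
  join B2 pred B1: B1 stop@B0
  join B5 pred B2: · stop@B2
  join B5 pred B4: B4→B3 stop@B2
  join B8 pred B3: · stop@B3
  join B8 pred B6: B6→B4 stop@B3
  join B9 pred B4: B4 stop@B3
  join B9 pred B7: B7→B6→B4 stop@B3
  join B9 pred B8: B8 stop@B3
  B0: DF=∅
  B1: DF={B2}
  B2: DF=∅
  B3: DF={B5}
  B4: DF={B5,B8,B9}
  B5: DF=∅
  B6: DF={B8,B9}
  B7: DF={B9}
  B8: DF={B9}
  B9: DF=∅

φ for r: defs {B0,B5,B6,B7}
  DF⁺ = {B8,B9}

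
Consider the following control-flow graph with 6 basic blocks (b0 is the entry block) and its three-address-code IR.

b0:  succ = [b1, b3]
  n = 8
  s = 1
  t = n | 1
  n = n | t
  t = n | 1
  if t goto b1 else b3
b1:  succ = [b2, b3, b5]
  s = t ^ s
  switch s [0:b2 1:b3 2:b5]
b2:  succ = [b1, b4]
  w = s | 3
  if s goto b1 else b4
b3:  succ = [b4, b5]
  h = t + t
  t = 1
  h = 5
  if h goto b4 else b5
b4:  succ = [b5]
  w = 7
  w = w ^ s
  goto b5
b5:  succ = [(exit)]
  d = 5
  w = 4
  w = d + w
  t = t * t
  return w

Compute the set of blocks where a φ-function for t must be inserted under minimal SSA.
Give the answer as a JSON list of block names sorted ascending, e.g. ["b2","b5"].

idom tree: b1←b0 b2←b1 b3←b0 b4←b0 b5←b0
Dom at joins:
  b1: preds {b0,b2}: {b0} ∩ {b0,b1,b2} = {b0}; idom=b0
  b3: preds {b0,b1}: {b0} ∩ {b0,b1} = {b0}; idom=b0
  b4: preds {b2,b3}: {b0,b1,b2} ∩ {b0,b3} = {b0}; idom=b0
  b5: preds {b1,b3,b4}: {b0,b1} ∩ {b0,b3} ∩ {b0,b4} = {b0}; idom=b0

DF walk-up:
  join b1 pred b0: · stop@b0
  join b1 pred b2: b2→b1 stop@b0
  join b3 pred b0: · stop@b0
  join b3 pred b1: b1 stop@b0
  join b4 pred b2: b2→b1 stop@b0
  join b4 pred b3: b3 stop@b0
  join b5 pred b1: b1 stop@b0
  join b5 pred b3: b3 stop@b0
  join b5 pred b4: b4 stop@b0
  b0: DF=∅
  b1: DF={b1,b3,b4,b5}
  b2: DF={b1,b4}
  b3: DF={b4,b5}
  b4: DF={b5}
  b5: DF=∅

φ for t: defs {b0,b3,b5}
  DF⁺ = {b4,b5}

Answer: ["b4", "b5"]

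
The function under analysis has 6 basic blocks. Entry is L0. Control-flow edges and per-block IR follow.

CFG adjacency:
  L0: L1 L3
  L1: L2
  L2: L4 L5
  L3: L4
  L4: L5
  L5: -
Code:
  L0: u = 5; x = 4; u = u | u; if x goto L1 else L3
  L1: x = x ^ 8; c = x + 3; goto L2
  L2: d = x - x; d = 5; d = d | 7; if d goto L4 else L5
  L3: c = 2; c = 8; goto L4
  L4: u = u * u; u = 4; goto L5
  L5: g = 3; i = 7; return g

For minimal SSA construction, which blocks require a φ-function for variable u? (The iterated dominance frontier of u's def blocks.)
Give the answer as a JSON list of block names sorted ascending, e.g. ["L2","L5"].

idom tree: L1←L0 L2←L1 L3←L0 L4←L0 L5←L0
Join-block Dom:
  L4: preds {L2,L3}: {L0,L1,L2} ∩ {L0,L3} = {L0}; idom=L0
  L5: preds {L2,L4}: {L0,L1,L2} ∩ {L0,L4} = {L0}; idom=L0

Frontier:
  join L4 pred L2: L2→L1 stop@L0
  join L4 pred L3: L3 stop@L0
  join L5 pred L2: L2→L1 stop@L0
  join L5 pred L4: L4 stop@L0
  L0: DF=∅
  L1: DF={L4,L5}
  L2: DF={L4,L5}
  L3: DF={L4}
  L4: DF={L5}
  L5: DF=∅

φ for u: defs {L0,L4}
  DF⁺ = {L5}

Answer: ["L5"]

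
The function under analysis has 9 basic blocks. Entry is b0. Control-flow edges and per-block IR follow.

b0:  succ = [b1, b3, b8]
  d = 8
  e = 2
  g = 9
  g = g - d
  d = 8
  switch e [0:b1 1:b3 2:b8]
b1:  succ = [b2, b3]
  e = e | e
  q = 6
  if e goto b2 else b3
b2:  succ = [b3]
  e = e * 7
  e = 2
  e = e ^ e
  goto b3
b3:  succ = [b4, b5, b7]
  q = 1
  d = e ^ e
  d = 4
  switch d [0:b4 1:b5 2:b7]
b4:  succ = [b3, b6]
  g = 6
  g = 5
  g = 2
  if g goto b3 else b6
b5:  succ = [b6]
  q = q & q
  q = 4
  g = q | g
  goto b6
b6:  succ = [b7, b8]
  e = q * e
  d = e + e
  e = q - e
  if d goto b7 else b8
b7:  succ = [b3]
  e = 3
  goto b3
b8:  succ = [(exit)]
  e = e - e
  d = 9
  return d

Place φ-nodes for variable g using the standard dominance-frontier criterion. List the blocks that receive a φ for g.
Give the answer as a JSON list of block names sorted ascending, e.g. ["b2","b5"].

idom tree: b1←b0 b2←b1 b3←b0 b4←b3 b5←b3 b6←b3 b7←b3 b8←b0
Dom at joins:
  b3: preds {b0,b1,b2,b4,b7}: {b0} ∩ {b0,b1} ∩ {b0,b1,b2} ∩ {b0,b3,b4} ∩ {b0,b3,b7} = {b0}; idom=b0
  b6: preds {b4,b5}: {b0,b3,b4} ∩ {b0,b3,b5} = {b0,b3}; idom=b3
  b7: preds {b3,b6}: {b0,b3} ∩ {b0,b3,b6} = {b0,b3}; idom=b3
  b8: preds {b0,b6}: {b0} ∩ {b0,b3,b6} = {b0}; idom=b0

Frontier:
  join b3 pred b0: · stop@b0
  join b3 pred b1: b1 stop@b0
  join b3 pred b2: b2→b1 stop@b0
  join b3 pred b4: b4→b3 stop@b0
  join b3 pred b7: b7→b3 stop@b0
  join b6 pred b4: b4 stop@b3
  join b6 pred b5: b5 stop@b3
  join b7 pred b3: · stop@b3
  join b7 pred b6: b6 stop@b3
  join b8 pred b0: · stop@b0
  join b8 pred b6: b6→b3 stop@b0
  b0: DF=∅
  b1: DF={b3}
  b2: DF={b3}
  b3: DF={b3,b8}
  b4: DF={b3,b6}
  b5: DF={b6}
  b6: DF={b7,b8}
  b7: DF={b3}
  b8: DF=∅

φ for g: defs {b0,b4,b5}
  DF⁺ = {b3,b6,b7,b8}

Answer: ["b3", "b6", "b7", "b8"]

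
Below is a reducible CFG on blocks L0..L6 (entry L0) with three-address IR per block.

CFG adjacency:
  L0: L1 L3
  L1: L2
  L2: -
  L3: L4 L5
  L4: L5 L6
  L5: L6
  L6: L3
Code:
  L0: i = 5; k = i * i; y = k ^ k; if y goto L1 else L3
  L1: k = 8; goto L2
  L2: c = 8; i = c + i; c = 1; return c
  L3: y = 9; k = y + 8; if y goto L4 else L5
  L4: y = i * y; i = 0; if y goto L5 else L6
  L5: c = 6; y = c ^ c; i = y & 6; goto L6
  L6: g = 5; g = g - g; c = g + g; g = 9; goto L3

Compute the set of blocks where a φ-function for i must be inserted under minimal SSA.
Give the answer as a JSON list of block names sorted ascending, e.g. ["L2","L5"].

Answer: ["L3", "L5", "L6"]

Derivation:
idom tree: L1←L0 L2←L1 L3←L0 L4←L3 L5←L3 L6←L3
Join-block Dom:
  L3: preds {L0,L6}: {L0} ∩ {L0,L3,L6} = {L0}; idom=L0
  L5: preds {L3,L4}: {L0,L3} ∩ {L0,L3,L4} = {L0,L3}; idom=L3
  L6: preds {L4,L5}: {L0,L3,L4} ∩ {L0,L3,L5} = {L0,L3}; idom=L3

DF walk-up:
  L3←L0: walk · to L0
  L3←L6: walk L6→L3 to L0
  L5←L3: walk · to L3
  L5←L4: walk L4 to L3
  L6←L4: walk L4 to L3
  L6←L5: walk L5 to L3
  L0 → ∅
  L1 → ∅
  L2 → ∅
  L3 → {L3}
  L4 → {L5,L6}
  L5 → {L6}
  L6 → {L3}

φ for i: defs {L0,L2,L4,L5}
  DF⁺ = {L3,L5,L6}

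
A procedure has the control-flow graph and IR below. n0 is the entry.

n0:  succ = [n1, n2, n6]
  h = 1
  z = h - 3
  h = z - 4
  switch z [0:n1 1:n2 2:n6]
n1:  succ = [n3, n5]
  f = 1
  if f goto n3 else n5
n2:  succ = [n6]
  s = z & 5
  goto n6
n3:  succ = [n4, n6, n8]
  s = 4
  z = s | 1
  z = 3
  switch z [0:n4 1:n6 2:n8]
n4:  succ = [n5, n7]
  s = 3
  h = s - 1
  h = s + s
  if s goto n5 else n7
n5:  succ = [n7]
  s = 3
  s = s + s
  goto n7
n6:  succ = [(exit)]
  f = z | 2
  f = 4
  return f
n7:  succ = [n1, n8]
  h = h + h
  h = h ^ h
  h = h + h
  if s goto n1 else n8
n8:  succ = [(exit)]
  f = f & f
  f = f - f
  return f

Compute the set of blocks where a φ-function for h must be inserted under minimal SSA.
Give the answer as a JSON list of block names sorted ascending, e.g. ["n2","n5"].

idom tree: n1←n0 n2←n0 n3←n1 n4←n3 n5←n1 n6←n0 n7←n1 n8←n1
Join-block Dom:
  n1: preds {n0,n7}: {n0} ∩ {n0,n1,n7} = {n0}; idom=n0
  n5: preds {n1,n4}: {n0,n1} ∩ {n0,n1,n3,n4} = {n0,n1}; idom=n1
  n6: preds {n0,n2,n3}: {n0} ∩ {n0,n2} ∩ {n0,n1,n3} = {n0}; idom=n0
  n7: preds {n4,n5}: {n0,n1,n3,n4} ∩ {n0,n1,n5} = {n0,n1}; idom=n1
  n8: preds {n3,n7}: {n0,n1,n3} ∩ {n0,n1,n7} = {n0,n1}; idom=n1

DF derivation:
  n1←n0: walk · to n0
  n1←n7: walk n7→n1 to n0
  n5←n1: walk · to n1
  n5←n4: walk n4→n3 to n1
  n6←n0: walk · to n0
  n6←n2: walk n2 to n0
  n6←n3: walk n3→n1 to n0
  n7←n4: walk n4→n3 to n1
  n7←n5: walk n5 to n1
  n8←n3: walk n3 to n1
  n8←n7: walk n7 to n1
  n0 → ∅
  n1 → {n1,n6}
  n2 → {n6}
  n3 → {n5,n6,n7,n8}
  n4 → {n5,n7}
  n5 → {n7}
  n6 → ∅
  n7 → {n1,n8}
  n8 → ∅

φ for h: defs {n0,n4,n7}
  DF⁺ = {n1,n5,n6,n7,n8}

Answer: ["n1", "n5", "n6", "n7", "n8"]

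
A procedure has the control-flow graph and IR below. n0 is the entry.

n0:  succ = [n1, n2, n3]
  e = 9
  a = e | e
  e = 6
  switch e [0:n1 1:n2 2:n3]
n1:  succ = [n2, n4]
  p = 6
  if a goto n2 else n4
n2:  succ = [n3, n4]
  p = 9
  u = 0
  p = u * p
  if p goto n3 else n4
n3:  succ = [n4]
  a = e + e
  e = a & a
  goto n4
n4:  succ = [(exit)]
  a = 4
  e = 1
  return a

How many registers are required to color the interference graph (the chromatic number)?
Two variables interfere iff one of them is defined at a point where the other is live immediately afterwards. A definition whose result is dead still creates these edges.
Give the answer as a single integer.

Answer: 3

Analysis:
Block summaries:
  n0: {a,e} / ∅
  n1: {p} / {a}
  n2: {p,u} / ∅
  n3: {a,e} / {e}
  n4: {a,e} / ∅

Liveness:
  n0: in=∅ out={a,e}
  n1: in={a,e} out={e}
  n2: in={e} out={e}
  n3: in={e} out=∅
  n4: in=∅ out=∅

Interfere edges:
  a — {e,p}
  e — {a,p,u}
  p — {a,e,u}
  u — {e,p}

Chromatic number:
  {a,e,p} pairwise interfere (3-clique) ⇒ χ ≥ 3
  assign a→r2 e→r0 p→r1 u→r2 — no edge inside a register ⇒ χ ≤ 3
  χ = 3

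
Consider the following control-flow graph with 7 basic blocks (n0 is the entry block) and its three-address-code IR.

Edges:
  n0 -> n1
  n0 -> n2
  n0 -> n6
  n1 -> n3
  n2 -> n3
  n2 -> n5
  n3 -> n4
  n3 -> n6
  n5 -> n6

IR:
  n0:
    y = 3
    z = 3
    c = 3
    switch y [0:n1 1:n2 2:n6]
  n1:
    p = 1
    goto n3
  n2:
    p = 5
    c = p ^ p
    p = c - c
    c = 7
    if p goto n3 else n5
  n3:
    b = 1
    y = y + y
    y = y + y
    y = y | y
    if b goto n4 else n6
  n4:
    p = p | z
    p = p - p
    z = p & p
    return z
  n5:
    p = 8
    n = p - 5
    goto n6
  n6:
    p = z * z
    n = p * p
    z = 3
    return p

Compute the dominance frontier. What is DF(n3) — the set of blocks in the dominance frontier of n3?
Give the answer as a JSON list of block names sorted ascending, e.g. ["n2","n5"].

Answer: ["n6"]

Working:
idom tree: n1←n0 n2←n0 n3←n0 n4←n3 n5←n2 n6←n0
Join-block Dom:
  n3: preds {n1,n2}: {n0,n1} ∩ {n0,n2} = {n0}; idom=n0
  n6: preds {n0,n3,n5}: {n0} ∩ {n0,n3} ∩ {n0,n2,n5} = {n0}; idom=n0

DF derivation:
  join n3 pred n1: n1 stop@n0
  join n3 pred n2: n2 stop@n0
  join n6 pred n0: · stop@n0
  join n6 pred n3: n3 stop@n0
  join n6 pred n5: n5→n2 stop@n0
  n0 → ∅
  n1 → {n3}
  n2 → {n3,n6}
  n3 → {n6}
  n4 → ∅
  n5 → {n6}
  n6 → ∅

DF(n3) = ["n6"]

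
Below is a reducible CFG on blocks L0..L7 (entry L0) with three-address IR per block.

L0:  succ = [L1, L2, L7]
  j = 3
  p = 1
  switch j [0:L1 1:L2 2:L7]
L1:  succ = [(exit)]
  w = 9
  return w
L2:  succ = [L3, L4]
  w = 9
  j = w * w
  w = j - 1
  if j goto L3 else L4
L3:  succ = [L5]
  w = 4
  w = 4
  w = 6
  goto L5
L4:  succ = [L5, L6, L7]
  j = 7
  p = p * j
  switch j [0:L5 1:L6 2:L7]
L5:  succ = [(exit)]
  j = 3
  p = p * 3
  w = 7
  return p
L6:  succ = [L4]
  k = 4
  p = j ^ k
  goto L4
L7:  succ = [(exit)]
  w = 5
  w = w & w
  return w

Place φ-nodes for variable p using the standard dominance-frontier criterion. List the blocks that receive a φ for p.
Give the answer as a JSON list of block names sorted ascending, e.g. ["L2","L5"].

Answer: ["L4", "L5", "L7"]

Analysis:
idom tree: L1←L0 L2←L0 L3←L2 L4←L2 L5←L2 L6←L4 L7←L0
Dom∩ at merges:
  L4: preds {L2,L6}: {L0,L2} ∩ {L0,L2,L4,L6} = {L0,L2}; idom=L2
  L5: preds {L3,L4}: {L0,L2,L3} ∩ {L0,L2,L4} = {L0,L2}; idom=L2
  L7: preds {L0,L4}: {L0} ∩ {L0,L2,L4} = {L0}; idom=L0

DF derivation:
  L4←L2: walk · to L2
  L4←L6: walk L6→L4 to L2
  L5←L3: walk L3 to L2
  L5←L4: walk L4 to L2
  L7←L0: walk · to L0
  L7←L4: walk L4→L2 to L0
  L0 → ∅
  L1 → ∅
  L2 → {L7}
  L3 → {L5}
  L4 → {L4,L5,L7}
  L5 → ∅
  L6 → {L4}
  L7 → ∅

φ for p: defs {L0,L4,L5,L6}
  DF⁺ = {L4,L5,L7}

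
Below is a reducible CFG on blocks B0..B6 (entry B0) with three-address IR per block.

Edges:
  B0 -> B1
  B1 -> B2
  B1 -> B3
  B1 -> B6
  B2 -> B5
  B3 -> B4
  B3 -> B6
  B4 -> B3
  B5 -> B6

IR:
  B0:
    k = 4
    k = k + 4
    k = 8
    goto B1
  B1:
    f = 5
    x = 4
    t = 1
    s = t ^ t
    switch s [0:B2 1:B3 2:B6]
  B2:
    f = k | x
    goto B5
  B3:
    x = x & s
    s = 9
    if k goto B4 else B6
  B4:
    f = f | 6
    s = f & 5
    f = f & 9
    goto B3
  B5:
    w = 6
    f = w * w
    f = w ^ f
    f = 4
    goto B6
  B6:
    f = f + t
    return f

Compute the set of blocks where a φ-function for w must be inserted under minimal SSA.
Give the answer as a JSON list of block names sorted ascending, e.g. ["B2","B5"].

Answer: ["B6"]

Analysis:
idom tree: B1←B0 B2←B1 B3←B1 B4←B3 B5←B2 B6←B1
Dom∩ at merges:
  B3: preds {B1,B4}: {B0,B1} ∩ {B0,B1,B3,B4} = {B0,B1}; idom=B1
  B6: preds {B1,B3,B5}: {B0,B1} ∩ {B0,B1,B3} ∩ {B0,B1,B2,B5} = {B0,B1}; idom=B1

Frontier:
  join B3 pred B1: · stop@B1
  join B3 pred B4: B4→B3 stop@B1
  join B6 pred B1: · stop@B1
  join B6 pred B3: B3 stop@B1
  join B6 pred B5: B5→B2 stop@B1
  DF(B0)=∅
  DF(B1)=∅
  DF(B2)={B6}
  DF(B3)={B3,B6}
  DF(B4)={B3}
  DF(B5)={B6}
  DF(B6)=∅

φ for w: defs {B5}
  DF⁺ = {B6}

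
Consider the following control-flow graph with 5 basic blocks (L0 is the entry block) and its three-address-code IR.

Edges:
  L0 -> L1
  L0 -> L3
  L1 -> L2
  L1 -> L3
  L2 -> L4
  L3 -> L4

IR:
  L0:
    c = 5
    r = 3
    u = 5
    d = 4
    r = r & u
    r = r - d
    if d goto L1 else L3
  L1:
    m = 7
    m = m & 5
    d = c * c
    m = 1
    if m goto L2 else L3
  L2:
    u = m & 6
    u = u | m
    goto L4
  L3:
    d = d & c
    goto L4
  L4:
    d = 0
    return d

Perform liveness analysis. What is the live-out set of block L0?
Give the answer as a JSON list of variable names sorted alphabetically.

Answer: ["c", "d"]

Derivation:
Per-block:
  L0 def {c,d,r,u} use ∅
  L1 def {d,m} use {c}
  L2 def {u} use {m}
  L3 def {d} use {c,d}
  L4 def {d} use ∅

Backward fixpoint:
  L0: in=∅ out={c,d}
  L1: in={c} out={c,d,m}
  L2: in={m} out=∅
  L3: in={c,d} out=∅
  L4: in=∅ out=∅

live-out(L0) = ["c", "d"]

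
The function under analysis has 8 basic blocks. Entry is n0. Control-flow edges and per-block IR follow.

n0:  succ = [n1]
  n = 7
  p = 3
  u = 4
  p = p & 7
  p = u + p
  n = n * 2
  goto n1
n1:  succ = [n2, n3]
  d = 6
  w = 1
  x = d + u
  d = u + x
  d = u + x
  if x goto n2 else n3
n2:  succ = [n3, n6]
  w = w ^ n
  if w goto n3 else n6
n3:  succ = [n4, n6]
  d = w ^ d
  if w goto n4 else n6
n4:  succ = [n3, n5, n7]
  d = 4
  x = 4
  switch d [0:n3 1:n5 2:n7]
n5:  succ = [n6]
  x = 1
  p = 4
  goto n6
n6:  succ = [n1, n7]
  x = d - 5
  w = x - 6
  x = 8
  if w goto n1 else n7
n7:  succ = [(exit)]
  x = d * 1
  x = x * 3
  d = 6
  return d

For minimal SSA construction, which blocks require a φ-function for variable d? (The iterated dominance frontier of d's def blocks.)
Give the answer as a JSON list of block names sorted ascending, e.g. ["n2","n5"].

idom tree: n1←n0 n2←n1 n3←n1 n4←n3 n5←n4 n6←n1 n7←n1
Dom at joins:
  n1: preds {n0,n6}: {n0} ∩ {n0,n1,n6} = {n0}; idom=n0
  n3: preds {n1,n2,n4}: {n0,n1} ∩ {n0,n1,n2} ∩ {n0,n1,n3,n4} = {n0,n1}; idom=n1
  n6: preds {n2,n3,n5}: {n0,n1,n2} ∩ {n0,n1,n3} ∩ {n0,n1,n3,n4,n5} = {n0,n1}; idom=n1
  n7: preds {n4,n6}: {n0,n1,n3,n4} ∩ {n0,n1,n6} = {n0,n1}; idom=n1

Frontier:
  join n1 pred n0: · stop@n0
  join n1 pred n6: n6→n1 stop@n0
  join n3 pred n1: · stop@n1
  join n3 pred n2: n2 stop@n1
  join n3 pred n4: n4→n3 stop@n1
  join n6 pred n2: n2 stop@n1
  join n6 pred n3: n3 stop@n1
  join n6 pred n5: n5→n4→n3 stop@n1
  join n7 pred n4: n4→n3 stop@n1
  join n7 pred n6: n6 stop@n1
  n0: DF=∅
  n1: DF={n1}
  n2: DF={n3,n6}
  n3: DF={n3,n6,n7}
  n4: DF={n3,n6,n7}
  n5: DF={n6}
  n6: DF={n1,n7}
  n7: DF=∅

φ for d: defs {n1,n3,n4,n7}
  DF⁺ = {n1,n3,n6,n7}

Answer: ["n1", "n3", "n6", "n7"]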